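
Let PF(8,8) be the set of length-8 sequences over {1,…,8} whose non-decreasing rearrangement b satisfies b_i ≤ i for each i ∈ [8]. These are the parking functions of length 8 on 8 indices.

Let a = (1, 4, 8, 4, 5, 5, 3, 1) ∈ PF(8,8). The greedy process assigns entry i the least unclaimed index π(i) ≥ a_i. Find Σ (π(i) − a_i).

5

Σπ = 8·9/2 = 36 (π permutes [8]); Σa = 1+4+8+4+5+5+3+1 = 31; disp = 36−31 = 5.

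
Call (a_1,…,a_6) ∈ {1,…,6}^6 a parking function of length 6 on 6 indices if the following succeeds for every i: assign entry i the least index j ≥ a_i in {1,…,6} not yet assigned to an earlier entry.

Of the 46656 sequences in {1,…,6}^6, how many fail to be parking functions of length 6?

|PF(6,6)| = 1·7^5 = 1 · 16807 = 16807 (Pollak)
Check (5,4,4,6,4,4) → sorted (4,4,4,4,5,6): b_1=4>1, not a PF.
Total 46656; non-PF = 46656−16807 = 29849

29849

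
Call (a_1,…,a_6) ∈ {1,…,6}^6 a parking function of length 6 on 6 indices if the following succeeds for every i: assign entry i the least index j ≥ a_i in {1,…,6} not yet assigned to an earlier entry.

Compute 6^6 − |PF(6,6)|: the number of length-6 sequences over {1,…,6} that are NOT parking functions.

#PF = 1·7^5 = 1·16807 = 16807 (Pollak)
One tuple (3,4,4,5,3,4) → sorted (3,3,4,4,4,5): b_1=3>1, not a PF.
Total 46656; non-PF = 46656−16807 = 29849

29849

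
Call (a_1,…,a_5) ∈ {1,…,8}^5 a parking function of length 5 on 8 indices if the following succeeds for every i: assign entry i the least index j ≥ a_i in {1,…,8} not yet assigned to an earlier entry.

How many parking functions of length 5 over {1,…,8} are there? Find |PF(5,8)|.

Count = (8+1−5)·(8+1)^{5−1} = 4·6561 = 26244
E.g. (6,1,3,6,1) → sorted (1,1,3,6,6): b_i ≤ 3+i ∀i, a PF.

26244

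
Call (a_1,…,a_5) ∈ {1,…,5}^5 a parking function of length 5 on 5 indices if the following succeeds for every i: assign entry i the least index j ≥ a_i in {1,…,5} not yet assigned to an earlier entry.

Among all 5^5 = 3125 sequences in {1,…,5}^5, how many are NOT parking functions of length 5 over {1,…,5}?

|PF(5,5)| = 1·6^4 = 1 · 1296 = 1296 [KW]
Example (4,5,4,3,5) → sorted (3,4,4,5,5): b_1=3>1, not a PF.
5^5 − 1296 = 3125 − 1296 = 1829

1829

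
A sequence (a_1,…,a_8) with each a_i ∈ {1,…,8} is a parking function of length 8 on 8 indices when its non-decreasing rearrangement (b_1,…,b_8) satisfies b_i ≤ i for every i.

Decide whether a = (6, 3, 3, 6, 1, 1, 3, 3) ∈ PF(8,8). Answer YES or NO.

YES

Rearranged: b = (1, 1, 3, 3, 3, 3, 6, 6).
  b_1=1 ≤ 1
  b_2=1 ≤ 2
  b_3=3 ≤ 3
  b_4=3 ≤ 4
  b_5=3 ≤ 5
  b_6=3 ≤ 6
  b_7=6 ≤ 7
  b_8=6 ≤ 8
All bounds hold ⇒ YES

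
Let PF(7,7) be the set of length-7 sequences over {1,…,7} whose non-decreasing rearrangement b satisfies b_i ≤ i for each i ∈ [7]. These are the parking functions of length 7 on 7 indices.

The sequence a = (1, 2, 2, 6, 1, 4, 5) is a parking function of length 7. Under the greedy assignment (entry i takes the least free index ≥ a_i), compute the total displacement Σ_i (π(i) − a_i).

Σπ(i) = 1+…+7 = 28; Σa = 1+2+2+6+1+4+5 = 21; disp = 28−21 = 7.

7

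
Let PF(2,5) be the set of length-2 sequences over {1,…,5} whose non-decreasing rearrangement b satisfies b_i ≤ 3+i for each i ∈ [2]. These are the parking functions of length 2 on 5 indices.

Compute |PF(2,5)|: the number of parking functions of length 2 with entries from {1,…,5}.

24

|PF(2,5)| = (5−2+1)·(5+1)^(2−1) = 4 · 6 = 24
Check (5,2) → sorted (2,5): b_i ≤ 3+i ∀i, a PF.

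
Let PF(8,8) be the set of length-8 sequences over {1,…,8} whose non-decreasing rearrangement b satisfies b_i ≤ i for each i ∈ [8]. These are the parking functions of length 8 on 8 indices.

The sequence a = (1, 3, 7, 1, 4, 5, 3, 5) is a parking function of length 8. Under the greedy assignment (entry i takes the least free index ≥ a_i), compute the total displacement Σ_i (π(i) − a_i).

Σπ(i) = 1+…+8 = 36; Σa = 1+3+7+1+4+5+3+5 = 29; disp = 36−29 = 7.

7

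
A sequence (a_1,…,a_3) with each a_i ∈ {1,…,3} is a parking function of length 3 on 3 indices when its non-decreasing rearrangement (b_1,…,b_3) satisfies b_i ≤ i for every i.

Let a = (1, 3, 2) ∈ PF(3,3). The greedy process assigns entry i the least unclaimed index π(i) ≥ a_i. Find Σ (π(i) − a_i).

Σπ = 6 ({1..3} each once); Σa = 1+3+2 = 6; disp = 6−6 = 0.

0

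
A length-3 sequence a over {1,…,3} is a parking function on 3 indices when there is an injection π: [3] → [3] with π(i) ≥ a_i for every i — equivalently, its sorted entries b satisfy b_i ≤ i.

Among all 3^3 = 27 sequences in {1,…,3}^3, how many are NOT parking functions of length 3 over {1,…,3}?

|PF| = (3+1−3)·(3+1)^{3−1} = 1×16 = 16 [KW]
One tuple (3,2,3) → sorted (2,3,3): b_1=2>1, not a PF.
Total 27; non-PF = 27−16 = 11

11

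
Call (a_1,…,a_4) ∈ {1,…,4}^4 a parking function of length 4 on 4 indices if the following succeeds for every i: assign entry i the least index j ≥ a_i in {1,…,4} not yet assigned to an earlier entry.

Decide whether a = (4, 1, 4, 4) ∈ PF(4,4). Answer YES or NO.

NO

Sorted: b = (1, 4, 4, 4).
  b_1=1 ≤ 1
  b_2=4 > 2
  fails at i=2 ⇒ NO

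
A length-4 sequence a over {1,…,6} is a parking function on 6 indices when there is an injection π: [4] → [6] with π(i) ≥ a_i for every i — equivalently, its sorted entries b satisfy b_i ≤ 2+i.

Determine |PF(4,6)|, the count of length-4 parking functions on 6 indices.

|PF(4,6)| = 3·7^3 = 3 · 343 = 1029 (Pollak)
One tuple (6,2,3,5) → sorted (2,3,5,6): b_i ≤ 2+i ∀i, a PF.

1029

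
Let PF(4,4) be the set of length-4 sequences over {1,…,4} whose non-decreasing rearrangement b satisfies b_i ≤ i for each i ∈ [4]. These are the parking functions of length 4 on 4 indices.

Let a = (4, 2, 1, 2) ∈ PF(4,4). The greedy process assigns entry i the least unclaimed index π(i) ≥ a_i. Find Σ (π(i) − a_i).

Σπ = 10 ({1..4} each once); Σa = 4+2+1+2 = 9; disp = 10−9 = 1.

1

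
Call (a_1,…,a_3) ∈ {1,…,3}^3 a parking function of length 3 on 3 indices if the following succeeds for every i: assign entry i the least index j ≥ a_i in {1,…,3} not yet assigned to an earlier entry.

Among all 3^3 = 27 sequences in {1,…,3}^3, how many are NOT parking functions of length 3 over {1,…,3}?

11

|PF| = (3−3+1)·(3+1)^(3−1) = 1×16 = 16 (Konheim–Weiss)
Check (3,2,3) → sorted (2,3,3): b_1=2>1, not a PF.
Total 27; non-PF = 27−16 = 11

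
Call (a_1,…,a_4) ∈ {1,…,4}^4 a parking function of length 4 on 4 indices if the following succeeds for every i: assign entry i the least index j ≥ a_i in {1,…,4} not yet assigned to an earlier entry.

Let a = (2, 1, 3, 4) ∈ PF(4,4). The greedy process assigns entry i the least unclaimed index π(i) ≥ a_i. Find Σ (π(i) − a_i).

0

Σπ = 4·5/2 = 10 (π permutes [4]); Σa = 2+1+3+4 = 10; disp = 10−10 = 0.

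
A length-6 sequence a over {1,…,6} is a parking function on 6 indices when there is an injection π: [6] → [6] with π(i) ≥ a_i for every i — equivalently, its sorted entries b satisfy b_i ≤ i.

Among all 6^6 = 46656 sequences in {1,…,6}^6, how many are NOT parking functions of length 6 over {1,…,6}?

Count = (6−6+1)·(6+1)^(6−1) = 1×16807 = 16807 (Pollak)
E.g. (1,2,5,6,4,4) → sorted (1,2,4,4,5,6): b_3=4>3, not a PF.
Total 46656; non-PF = 46656−16807 = 29849

29849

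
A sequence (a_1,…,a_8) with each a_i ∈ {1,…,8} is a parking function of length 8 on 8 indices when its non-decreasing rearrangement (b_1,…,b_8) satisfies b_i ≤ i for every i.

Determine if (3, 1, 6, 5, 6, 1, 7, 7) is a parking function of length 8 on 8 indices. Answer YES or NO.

NO

Sorted: b = (1, 1, 3, 5, 6, 6, 7, 7).
  b_1=1 ≤ 1
  b_2=1 ≤ 2
  b_3=3 ≤ 3
  b_4=5 > 4
  fails at i=4 ⇒ NO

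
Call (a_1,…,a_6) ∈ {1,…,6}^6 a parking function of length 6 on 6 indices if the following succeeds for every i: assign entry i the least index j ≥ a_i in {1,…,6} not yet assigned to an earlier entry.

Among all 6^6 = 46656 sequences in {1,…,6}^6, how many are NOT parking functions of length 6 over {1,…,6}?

|PF| = (6−6+1)·(6+1)^(6−1) = 1×16807 = 16807 (Konheim–Weiss)
Example (5,6,5,6,5,3) → sorted (3,5,5,5,6,6): b_1=3>1, not a PF.
So 46656 − 16807 = 29849 fail.

29849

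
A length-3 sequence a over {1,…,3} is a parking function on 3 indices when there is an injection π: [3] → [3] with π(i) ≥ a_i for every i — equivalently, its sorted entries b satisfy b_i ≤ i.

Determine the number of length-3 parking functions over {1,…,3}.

#PF = 1·4^2 = 1×16 = 16 (Pollak)
Example (1,1,3) → sorted (1,1,3): b_i ≤ i ∀i, a PF.

16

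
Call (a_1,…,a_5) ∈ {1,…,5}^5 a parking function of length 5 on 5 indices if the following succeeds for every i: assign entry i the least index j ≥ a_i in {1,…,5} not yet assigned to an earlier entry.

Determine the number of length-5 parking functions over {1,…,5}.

|PF(5,5)| = (5+1−5)·(5+1)^{5−1} = 1×1296 = 1296 [KW]
Check (5,4,2,3,1) → sorted (1,2,3,4,5): b_i ≤ i ∀i, a PF.

1296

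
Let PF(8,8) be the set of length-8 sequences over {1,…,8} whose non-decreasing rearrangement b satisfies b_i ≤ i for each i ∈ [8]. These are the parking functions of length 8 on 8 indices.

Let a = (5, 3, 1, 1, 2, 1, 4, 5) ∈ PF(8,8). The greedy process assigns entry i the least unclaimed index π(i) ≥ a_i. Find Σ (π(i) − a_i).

14

Σπ(i) = 1+…+8 = 36; Σa = 5+3+1+1+2+1+4+5 = 22; disp = 36−22 = 14.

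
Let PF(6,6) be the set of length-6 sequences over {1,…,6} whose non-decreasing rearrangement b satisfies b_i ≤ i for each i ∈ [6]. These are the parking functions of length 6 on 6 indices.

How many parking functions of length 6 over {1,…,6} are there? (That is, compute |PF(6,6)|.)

16807

#PF = (6+1−6)·(6+1)^{6−1} = 1·16807 = 16807 (Pollak)
Check (2,5,4,4,3,1) → sorted (1,2,3,4,4,5): b_i ≤ i ∀i, a PF.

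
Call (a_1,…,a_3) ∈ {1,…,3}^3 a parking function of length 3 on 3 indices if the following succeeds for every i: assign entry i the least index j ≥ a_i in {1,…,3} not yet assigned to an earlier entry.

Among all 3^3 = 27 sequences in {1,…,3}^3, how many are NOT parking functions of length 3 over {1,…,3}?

11

|PF| = (4−3)·4^(3−1) = 1×16 = 16 (Konheim–Weiss)
E.g. (3,3,2) → sorted (2,3,3): b_1=2>1, not a PF.
So 27 − 16 = 11 fail.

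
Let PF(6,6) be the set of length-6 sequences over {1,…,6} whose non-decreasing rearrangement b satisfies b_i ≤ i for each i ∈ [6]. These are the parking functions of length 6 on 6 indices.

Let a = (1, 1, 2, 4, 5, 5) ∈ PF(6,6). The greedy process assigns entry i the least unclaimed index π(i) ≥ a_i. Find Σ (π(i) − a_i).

3

Σπ(i) = 1+…+6 = 21; Σa = 1+1+2+4+5+5 = 18; disp = 21−18 = 3.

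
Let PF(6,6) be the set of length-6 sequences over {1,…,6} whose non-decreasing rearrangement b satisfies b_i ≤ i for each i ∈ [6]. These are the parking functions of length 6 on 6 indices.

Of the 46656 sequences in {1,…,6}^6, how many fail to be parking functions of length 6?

29849

#PF = (6−6+1)·(6+1)^(6−1) = 1·16807 = 16807 (Konheim–Weiss)
One tuple (6,4,3,5,6,5) → sorted (3,4,5,5,6,6): b_1=3>1, not a PF.
So 46656 − 16807 = 29849 fail.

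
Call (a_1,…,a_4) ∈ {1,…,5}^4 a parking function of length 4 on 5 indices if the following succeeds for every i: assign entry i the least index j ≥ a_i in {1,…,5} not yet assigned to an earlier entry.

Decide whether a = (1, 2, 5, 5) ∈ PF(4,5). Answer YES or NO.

Sorted: b = (1, 2, 5, 5).
  b_1=1 ≤ 2
  b_2=2 ≤ 3
  b_3=5 > 4
  fails at i=3 ⇒ NO

NO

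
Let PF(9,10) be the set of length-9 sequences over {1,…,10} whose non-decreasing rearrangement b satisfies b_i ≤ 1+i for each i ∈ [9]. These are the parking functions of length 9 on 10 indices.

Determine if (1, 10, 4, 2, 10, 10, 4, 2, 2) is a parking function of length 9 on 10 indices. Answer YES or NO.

Sorted: b = (1, 2, 2, 2, 4, 4, 10, 10, 10).
  b_1=1 ≤ 2
  b_2=2 ≤ 3
  b_3=2 ≤ 4
  b_4=2 ≤ 5
  b_5=4 ≤ 6
  b_6=4 ≤ 7
  b_7=10 > 8
  fails at i=7 ⇒ NO

NO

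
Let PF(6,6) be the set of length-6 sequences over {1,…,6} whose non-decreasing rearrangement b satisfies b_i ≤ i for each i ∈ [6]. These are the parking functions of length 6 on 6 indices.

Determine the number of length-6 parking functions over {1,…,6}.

Count = (7−6)·7^(6−1) = 1 · 16807 = 16807 [KW]
Example (3,2,4,4,2,1) → sorted (1,2,2,3,4,4): b_i ≤ i ∀i, a PF.

16807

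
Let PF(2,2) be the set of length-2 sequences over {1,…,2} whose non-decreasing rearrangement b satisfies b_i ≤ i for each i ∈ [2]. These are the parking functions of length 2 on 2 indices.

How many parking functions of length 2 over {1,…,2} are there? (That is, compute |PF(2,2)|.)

3

#PF = 1·3^1 = 1×3 = 3
Check (2,1) → sorted (1,2): b_i ≤ i ∀i, a PF.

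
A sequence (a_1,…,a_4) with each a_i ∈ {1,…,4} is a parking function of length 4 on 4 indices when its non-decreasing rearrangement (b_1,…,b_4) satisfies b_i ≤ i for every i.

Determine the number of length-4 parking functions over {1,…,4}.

125

|PF(4,4)| = 1·5^3 = 1·125 = 125 [KW]
Check (3,1,3,1) → sorted (1,1,3,3): b_i ≤ i ∀i, a PF.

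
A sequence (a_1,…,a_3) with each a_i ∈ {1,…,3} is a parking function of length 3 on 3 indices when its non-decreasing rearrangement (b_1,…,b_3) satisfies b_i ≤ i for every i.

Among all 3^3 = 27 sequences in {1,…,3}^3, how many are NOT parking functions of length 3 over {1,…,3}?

11

#PF = (3+1−3)·(3+1)^{3−1} = 1 · 16 = 16
Check (3,3,3) → sorted (3,3,3): b_1=3>1, not a PF.
3^3 − 16 = 27 − 16 = 11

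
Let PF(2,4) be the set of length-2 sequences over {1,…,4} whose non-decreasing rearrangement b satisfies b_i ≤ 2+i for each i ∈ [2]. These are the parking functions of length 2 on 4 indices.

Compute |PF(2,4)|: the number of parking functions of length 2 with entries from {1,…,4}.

15

|PF| = (5−2)·5^(2−1) = 3×5 = 15 (Konheim–Weiss)
E.g. (2,2) → sorted (2,2): b_i ≤ 2+i ∀i, a PF.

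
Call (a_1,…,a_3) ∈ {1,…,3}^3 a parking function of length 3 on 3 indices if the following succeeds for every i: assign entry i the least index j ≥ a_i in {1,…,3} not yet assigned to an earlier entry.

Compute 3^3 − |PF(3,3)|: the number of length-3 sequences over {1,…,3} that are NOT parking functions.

11

Count = 1·4^2 = 1·16 = 16 [KW]
Check (2,2,3) → sorted (2,2,3): b_1=2>1, not a PF.
So 27 − 16 = 11 fail.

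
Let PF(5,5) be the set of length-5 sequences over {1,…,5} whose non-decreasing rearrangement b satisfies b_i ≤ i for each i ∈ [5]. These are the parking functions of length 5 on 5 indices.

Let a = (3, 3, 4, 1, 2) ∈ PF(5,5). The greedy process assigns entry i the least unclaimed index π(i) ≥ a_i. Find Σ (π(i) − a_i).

2

Σπ = 15 ({1..5} each once); Σa = 3+3+4+1+2 = 13; disp = 15−13 = 2.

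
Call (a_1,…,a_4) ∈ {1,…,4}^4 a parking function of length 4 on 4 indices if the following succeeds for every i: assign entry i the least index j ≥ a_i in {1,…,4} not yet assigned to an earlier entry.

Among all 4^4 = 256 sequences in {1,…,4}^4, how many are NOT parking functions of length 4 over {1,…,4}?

|PF(4,4)| = (4+1−4)·(4+1)^{4−1} = 1 · 125 = 125 [KW]
Example (3,3,4,4) → sorted (3,3,4,4): b_1=3>1, not a PF.
Total 256; non-PF = 256−125 = 131

131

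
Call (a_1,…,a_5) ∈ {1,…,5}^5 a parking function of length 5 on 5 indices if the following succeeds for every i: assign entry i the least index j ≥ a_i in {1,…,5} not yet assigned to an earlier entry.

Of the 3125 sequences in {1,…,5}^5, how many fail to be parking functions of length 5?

#PF = (6−5)·6^(5−1) = 1 · 1296 = 1296 [KW]
E.g. (4,4,4,4,2) → sorted (2,4,4,4,4): b_1=2>1, not a PF.
Total 3125; non-PF = 3125−1296 = 1829

1829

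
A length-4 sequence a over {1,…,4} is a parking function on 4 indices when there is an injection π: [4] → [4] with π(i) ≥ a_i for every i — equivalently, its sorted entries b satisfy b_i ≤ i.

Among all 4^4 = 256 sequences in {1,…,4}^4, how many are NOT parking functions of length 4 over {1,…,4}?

131

Count = (4+1−4)·(4+1)^{4−1} = 1·125 = 125 (Pollak)
E.g. (3,3,3,3) → sorted (3,3,3,3): b_1=3>1, not a PF.
Total 256; non-PF = 256−125 = 131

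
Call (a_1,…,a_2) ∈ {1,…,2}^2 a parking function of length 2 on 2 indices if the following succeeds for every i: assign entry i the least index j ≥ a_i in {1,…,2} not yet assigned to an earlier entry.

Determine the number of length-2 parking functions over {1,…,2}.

3

|PF| = (2−2+1)·(2+1)^(2−1) = 1·3 = 3 (Pollak)
Check (1,1) → sorted (1,1): b_i ≤ i ∀i, a PF.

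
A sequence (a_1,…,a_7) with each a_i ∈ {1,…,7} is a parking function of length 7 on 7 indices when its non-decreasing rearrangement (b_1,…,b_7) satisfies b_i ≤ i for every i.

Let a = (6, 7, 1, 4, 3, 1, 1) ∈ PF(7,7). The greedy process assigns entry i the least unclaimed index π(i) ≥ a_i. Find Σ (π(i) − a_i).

5

Σπ = 7·8/2 = 28 (π permutes [7]); Σa = 6+7+1+4+3+1+1 = 23; disp = 28−23 = 5.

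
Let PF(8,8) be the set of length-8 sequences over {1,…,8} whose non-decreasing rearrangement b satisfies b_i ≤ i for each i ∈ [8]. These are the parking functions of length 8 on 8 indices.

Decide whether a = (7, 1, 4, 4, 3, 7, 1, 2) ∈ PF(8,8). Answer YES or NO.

Rearranged: b = (1, 1, 2, 3, 4, 4, 7, 7).
  b_1=1 ≤ 1
  b_2=1 ≤ 2
  b_3=2 ≤ 3
  b_4=3 ≤ 4
  b_5=4 ≤ 5
  b_6=4 ≤ 6
  b_7=7 ≤ 7
  b_8=7 ≤ 8
All bounds hold ⇒ YES

YES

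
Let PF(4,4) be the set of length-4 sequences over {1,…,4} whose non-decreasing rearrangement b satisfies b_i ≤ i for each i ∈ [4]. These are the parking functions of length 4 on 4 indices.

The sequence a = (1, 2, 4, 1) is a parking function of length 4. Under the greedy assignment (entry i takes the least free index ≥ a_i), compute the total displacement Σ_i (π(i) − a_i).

Σπ = 10 ({1..4} each once); Σa = 1+2+4+1 = 8; disp = 10−8 = 2.

2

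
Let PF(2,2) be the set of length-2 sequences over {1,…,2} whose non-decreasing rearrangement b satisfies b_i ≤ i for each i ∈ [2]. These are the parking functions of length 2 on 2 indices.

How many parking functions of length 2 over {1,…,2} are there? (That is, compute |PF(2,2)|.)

Count = (2−2+1)·(2+1)^(2−1) = 1 · 3 = 3 [KW]
Example (1,1) → sorted (1,1): b_i ≤ i ∀i, a PF.

3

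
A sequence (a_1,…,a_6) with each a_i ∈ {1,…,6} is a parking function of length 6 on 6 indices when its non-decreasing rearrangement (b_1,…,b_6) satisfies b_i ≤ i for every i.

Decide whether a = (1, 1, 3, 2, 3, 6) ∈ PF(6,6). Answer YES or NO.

YES

Rearranged: b = (1, 1, 2, 3, 3, 6).
  b_1=1 ≤ 1
  b_2=1 ≤ 2
  b_3=2 ≤ 3
  b_4=3 ≤ 4
  b_5=3 ≤ 5
  b_6=6 ≤ 6
All bounds hold ⇒ YES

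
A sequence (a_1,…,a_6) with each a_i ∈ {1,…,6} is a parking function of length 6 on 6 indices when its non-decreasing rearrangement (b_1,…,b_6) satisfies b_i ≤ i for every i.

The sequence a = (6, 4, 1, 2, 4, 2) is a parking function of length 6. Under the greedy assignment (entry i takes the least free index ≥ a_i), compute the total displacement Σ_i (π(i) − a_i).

2

Σπ(i) = 1+…+6 = 21; Σa = 6+4+1+2+4+2 = 19; disp = 21−19 = 2.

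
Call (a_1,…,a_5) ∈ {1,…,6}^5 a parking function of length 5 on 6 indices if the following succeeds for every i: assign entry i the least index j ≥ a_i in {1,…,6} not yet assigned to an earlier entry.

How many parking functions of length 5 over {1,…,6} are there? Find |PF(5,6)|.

4802

|PF(5,6)| = (6−5+1)·(6+1)^(5−1) = 2 · 2401 = 4802 [KW]
Example (1,5,5,3,2) → sorted (1,2,3,5,5): b_i ≤ 1+i ∀i, a PF.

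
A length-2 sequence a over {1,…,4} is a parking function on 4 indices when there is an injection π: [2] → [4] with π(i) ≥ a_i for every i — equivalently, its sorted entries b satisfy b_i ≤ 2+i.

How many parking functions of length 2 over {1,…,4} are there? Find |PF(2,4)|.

15

#PF = 3·5^1 = 3×5 = 15
Check (1,4) → sorted (1,4): b_i ≤ 2+i ∀i, a PF.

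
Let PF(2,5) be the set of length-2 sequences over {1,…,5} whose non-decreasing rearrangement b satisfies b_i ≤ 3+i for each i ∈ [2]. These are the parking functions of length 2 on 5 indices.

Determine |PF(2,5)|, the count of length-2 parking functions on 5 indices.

|PF| = (5−2+1)·(5+1)^(2−1) = 4×6 = 24 [KW]
Example (4,5) → sorted (4,5): b_i ≤ 3+i ∀i, a PF.

24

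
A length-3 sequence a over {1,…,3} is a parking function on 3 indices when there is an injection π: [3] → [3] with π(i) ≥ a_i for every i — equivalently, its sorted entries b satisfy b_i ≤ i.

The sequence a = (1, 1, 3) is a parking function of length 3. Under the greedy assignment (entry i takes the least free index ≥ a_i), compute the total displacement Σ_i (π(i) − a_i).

Σπ = 6 ({1..3} each once); Σa = 1+1+3 = 5; disp = 6−5 = 1.

1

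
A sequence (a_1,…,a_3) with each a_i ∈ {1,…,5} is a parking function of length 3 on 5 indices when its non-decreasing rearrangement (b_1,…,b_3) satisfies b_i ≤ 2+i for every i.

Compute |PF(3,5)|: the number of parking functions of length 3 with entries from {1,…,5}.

108

|PF| = 3·6^2 = 3×36 = 108
E.g. (3,1,2) → sorted (1,2,3): b_i ≤ 2+i ∀i, a PF.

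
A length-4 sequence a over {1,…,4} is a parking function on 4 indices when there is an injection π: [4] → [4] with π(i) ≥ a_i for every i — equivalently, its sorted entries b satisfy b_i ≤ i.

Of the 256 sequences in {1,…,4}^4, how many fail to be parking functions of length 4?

#PF = 1·5^3 = 1×125 = 125 (Konheim–Weiss)
Check (4,2,4,3) → sorted (2,3,4,4): b_1=2>1, not a PF.
So 256 − 125 = 131 fail.

131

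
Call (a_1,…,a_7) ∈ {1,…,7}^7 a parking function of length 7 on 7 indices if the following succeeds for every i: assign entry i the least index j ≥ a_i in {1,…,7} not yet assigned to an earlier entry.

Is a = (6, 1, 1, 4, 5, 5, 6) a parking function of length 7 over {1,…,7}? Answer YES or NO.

Order a: b = (1, 1, 4, 5, 5, 6, 6).
  b_1=1 ≤ 1
  b_2=1 ≤ 2
  b_3=4 > 3
  fails at i=3 ⇒ NO

NO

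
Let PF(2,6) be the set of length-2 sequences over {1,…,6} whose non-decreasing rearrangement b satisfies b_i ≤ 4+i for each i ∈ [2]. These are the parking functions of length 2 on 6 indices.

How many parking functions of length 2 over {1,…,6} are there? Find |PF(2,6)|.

|PF| = (7−2)·7^(2−1) = 5×7 = 35 (Pollak)
Check (5,4) → sorted (4,5): b_i ≤ 4+i ∀i, a PF.

35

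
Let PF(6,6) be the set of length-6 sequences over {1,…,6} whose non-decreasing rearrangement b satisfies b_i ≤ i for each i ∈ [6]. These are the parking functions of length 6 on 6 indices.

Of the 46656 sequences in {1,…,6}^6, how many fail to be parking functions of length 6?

29849

|PF(6,6)| = 1·7^5 = 1·16807 = 16807
Check (3,2,3,3,3,5) → sorted (2,3,3,3,3,5): b_1=2>1, not a PF.
6^6 − 16807 = 46656 − 16807 = 29849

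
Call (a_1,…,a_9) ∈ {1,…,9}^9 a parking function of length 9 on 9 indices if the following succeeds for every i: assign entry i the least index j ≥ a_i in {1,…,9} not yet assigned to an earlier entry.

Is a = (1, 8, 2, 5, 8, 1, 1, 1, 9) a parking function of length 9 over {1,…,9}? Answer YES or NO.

Order a: b = (1, 1, 1, 1, 2, 5, 8, 8, 9).
  b_1=1 ≤ 1
  b_2=1 ≤ 2
  b_3=1 ≤ 3
  b_4=1 ≤ 4
  b_5=2 ≤ 5
  b_6=5 ≤ 6
  b_7=8 > 7
  fails at i=7 ⇒ NO

NO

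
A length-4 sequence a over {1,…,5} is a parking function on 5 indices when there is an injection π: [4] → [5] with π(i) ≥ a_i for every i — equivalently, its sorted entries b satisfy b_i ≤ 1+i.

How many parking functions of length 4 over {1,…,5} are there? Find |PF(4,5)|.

Count = (6−4)·6^(4−1) = 2×216 = 432 [KW]
Check (2,1,3,3) → sorted (1,2,3,3): b_i ≤ 1+i ∀i, a PF.

432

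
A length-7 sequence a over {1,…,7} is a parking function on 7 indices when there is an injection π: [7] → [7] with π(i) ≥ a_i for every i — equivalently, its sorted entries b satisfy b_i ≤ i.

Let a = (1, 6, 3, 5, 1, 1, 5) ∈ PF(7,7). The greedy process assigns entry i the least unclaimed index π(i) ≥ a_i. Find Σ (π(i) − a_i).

6

Σπ(i) = 1+…+7 = 28; Σa = 1+6+3+5+1+1+5 = 22; disp = 28−22 = 6.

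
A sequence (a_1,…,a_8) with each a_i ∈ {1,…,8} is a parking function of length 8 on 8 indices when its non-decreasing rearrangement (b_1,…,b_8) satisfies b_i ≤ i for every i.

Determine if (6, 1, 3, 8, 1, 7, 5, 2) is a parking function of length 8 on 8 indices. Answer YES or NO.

YES

Rearranged: b = (1, 1, 2, 3, 5, 6, 7, 8).
  b_1=1 ≤ 1
  b_2=1 ≤ 2
  b_3=2 ≤ 3
  b_4=3 ≤ 4
  b_5=5 ≤ 5
  b_6=6 ≤ 6
  b_7=7 ≤ 7
  b_8=8 ≤ 8
All bounds hold ⇒ YES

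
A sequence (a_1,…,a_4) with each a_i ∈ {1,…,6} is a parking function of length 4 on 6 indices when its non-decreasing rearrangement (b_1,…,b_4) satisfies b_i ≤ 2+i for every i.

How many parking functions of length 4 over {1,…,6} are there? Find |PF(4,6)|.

1029

Count = (6−4+1)·(6+1)^(4−1) = 3 · 343 = 1029 (Pollak)
Example (1,3,6,3) → sorted (1,3,3,6): b_i ≤ 2+i ∀i, a PF.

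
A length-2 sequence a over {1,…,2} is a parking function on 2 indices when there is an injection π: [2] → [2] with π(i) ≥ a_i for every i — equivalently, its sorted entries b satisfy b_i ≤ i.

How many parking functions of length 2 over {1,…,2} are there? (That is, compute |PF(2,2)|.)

3

Count = (3−2)·3^(2−1) = 1 · 3 = 3 [KW]
Example (1,2) → sorted (1,2): b_i ≤ i ∀i, a PF.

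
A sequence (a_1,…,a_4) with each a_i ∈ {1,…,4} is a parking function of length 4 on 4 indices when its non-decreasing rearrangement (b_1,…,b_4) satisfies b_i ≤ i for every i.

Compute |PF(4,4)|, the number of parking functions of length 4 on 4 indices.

125

|PF| = (4−4+1)·(4+1)^(4−1) = 1×125 = 125 (Konheim–Weiss)
One tuple (3,2,1,3) → sorted (1,2,3,3): b_i ≤ i ∀i, a PF.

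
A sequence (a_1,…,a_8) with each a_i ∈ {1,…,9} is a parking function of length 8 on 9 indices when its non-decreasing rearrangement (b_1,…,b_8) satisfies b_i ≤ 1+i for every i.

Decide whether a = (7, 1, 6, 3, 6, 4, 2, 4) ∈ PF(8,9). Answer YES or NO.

Rearranged: b = (1, 2, 3, 4, 4, 6, 6, 7).
  b_1=1 ≤ 2
  b_2=2 ≤ 3
  b_3=3 ≤ 4
  b_4=4 ≤ 5
  b_5=4 ≤ 6
  b_6=6 ≤ 7
  b_7=6 ≤ 8
  b_8=7 ≤ 9
All bounds hold ⇒ YES

YES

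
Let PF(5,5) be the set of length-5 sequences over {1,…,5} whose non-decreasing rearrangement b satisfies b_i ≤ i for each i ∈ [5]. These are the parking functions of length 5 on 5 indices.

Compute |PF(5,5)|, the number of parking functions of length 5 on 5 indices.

1296

|PF| = 1·6^4 = 1·1296 = 1296
Check (1,3,2,5,3) → sorted (1,2,3,3,5): b_i ≤ i ∀i, a PF.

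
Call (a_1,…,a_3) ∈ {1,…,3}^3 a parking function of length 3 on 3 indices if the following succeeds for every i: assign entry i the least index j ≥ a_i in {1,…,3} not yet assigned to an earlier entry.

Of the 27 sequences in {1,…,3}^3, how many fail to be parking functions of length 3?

11

Count = (3−3+1)·(3+1)^(3−1) = 1×16 = 16 (Pollak)
One tuple (2,2,2) → sorted (2,2,2): b_1=2>1, not a PF.
Total 27; non-PF = 27−16 = 11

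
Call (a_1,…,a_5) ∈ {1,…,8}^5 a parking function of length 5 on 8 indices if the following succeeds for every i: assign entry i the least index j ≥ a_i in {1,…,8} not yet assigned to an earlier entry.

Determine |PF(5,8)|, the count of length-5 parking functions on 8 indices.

#PF = (8+1−5)·(8+1)^{5−1} = 4×6561 = 26244 (Konheim–Weiss)
E.g. (4,3,1,4,3) → sorted (1,3,3,4,4): b_i ≤ 3+i ∀i, a PF.

26244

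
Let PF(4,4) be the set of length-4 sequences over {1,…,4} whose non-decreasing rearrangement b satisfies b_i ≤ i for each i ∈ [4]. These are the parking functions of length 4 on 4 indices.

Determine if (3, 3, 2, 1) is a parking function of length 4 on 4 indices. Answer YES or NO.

Order a: b = (1, 2, 3, 3).
  b_1=1 ≤ 1
  b_2=2 ≤ 2
  b_3=3 ≤ 3
  b_4=3 ≤ 4
All bounds hold ⇒ YES

YES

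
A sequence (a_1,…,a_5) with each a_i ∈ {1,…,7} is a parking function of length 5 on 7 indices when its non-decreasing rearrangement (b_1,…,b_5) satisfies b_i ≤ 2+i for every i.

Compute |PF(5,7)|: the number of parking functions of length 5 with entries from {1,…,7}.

|PF(5,7)| = (7−5+1)·(7+1)^(5−1) = 3·4096 = 12288 [KW]
Check (2,1,2,2,4) → sorted (1,2,2,2,4): b_i ≤ 2+i ∀i, a PF.

12288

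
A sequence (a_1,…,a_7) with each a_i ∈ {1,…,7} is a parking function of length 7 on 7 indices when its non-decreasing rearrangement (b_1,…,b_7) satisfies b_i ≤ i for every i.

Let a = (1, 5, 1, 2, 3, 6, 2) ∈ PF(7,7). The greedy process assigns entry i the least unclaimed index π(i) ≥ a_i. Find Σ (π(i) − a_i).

8

Σπ = 28 ({1..7} each once); Σa = 1+5+1+2+3+6+2 = 20; disp = 28−20 = 8.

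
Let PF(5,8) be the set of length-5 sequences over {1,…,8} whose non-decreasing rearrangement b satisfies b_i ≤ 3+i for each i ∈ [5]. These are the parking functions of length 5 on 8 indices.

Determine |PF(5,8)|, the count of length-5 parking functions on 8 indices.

#PF = 4·9^4 = 4×6561 = 26244 (Pollak)
Check (6,5,8,7,2) → sorted (2,5,6,7,8): b_i ≤ 3+i ∀i, a PF.

26244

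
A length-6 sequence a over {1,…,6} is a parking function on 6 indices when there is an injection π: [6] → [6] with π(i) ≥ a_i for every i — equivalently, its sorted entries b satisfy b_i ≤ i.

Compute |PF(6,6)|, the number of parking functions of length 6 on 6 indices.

#PF = (6+1−6)·(6+1)^{6−1} = 1 · 16807 = 16807 [KW]
E.g. (1,1,3,4,1,2) → sorted (1,1,1,2,3,4): b_i ≤ i ∀i, a PF.

16807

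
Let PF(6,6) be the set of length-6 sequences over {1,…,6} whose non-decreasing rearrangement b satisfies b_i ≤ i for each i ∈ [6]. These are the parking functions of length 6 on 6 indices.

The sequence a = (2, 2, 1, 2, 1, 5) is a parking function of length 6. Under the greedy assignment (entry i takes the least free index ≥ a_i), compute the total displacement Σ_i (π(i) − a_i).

Σπ = 21 ({1..6} each once); Σa = 2+2+1+2+1+5 = 13; disp = 21−13 = 8.

8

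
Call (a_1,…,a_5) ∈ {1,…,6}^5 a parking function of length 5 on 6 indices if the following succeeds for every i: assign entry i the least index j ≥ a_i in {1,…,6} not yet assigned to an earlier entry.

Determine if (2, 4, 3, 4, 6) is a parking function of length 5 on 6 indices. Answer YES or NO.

Order a: b = (2, 3, 4, 4, 6).
  b_1=2 ≤ 2
  b_2=3 ≤ 3
  b_3=4 ≤ 4
  b_4=4 ≤ 5
  b_5=6 ≤ 6
All bounds hold ⇒ YES

YES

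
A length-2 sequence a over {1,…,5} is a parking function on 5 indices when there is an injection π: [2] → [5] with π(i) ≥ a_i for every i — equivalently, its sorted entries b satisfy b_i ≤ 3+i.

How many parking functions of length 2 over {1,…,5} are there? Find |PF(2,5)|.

24

|PF(2,5)| = (5+1−2)·(5+1)^{2−1} = 4 · 6 = 24 (Pollak)
Example (1,5) → sorted (1,5): b_i ≤ 3+i ∀i, a PF.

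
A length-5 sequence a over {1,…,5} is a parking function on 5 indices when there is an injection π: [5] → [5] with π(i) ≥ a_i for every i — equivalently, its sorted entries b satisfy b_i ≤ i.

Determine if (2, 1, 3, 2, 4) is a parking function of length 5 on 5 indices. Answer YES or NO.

Rearranged: b = (1, 2, 2, 3, 4).
  b_1=1 ≤ 1
  b_2=2 ≤ 2
  b_3=2 ≤ 3
  b_4=3 ≤ 4
  b_5=4 ≤ 5
All bounds hold ⇒ YES

YES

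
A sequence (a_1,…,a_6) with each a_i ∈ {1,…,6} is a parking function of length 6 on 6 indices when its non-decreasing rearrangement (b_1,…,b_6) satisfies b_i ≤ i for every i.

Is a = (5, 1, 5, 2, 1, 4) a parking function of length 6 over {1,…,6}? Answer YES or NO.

YES

Sorted: b = (1, 1, 2, 4, 5, 5).
  b_1=1 ≤ 1
  b_2=1 ≤ 2
  b_3=2 ≤ 3
  b_4=4 ≤ 4
  b_5=5 ≤ 5
  b_6=5 ≤ 6
All bounds hold ⇒ YES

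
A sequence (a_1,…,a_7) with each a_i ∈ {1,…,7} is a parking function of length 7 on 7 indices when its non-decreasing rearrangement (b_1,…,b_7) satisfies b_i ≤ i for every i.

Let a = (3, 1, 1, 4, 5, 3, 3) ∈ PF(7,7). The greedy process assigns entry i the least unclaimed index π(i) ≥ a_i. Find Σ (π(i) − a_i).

8

Σπ = 28 ({1..7} each once); Σa = 3+1+1+4+5+3+3 = 20; disp = 28−20 = 8.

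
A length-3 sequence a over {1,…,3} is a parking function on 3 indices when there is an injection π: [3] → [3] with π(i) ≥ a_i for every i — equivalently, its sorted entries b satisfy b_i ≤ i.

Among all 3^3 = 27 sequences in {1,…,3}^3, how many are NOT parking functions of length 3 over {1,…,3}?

|PF| = (3+1−3)·(3+1)^{3−1} = 1×16 = 16 (Pollak)
Check (3,2,3) → sorted (2,3,3): b_1=2>1, not a PF.
3^3 − 16 = 27 − 16 = 11

11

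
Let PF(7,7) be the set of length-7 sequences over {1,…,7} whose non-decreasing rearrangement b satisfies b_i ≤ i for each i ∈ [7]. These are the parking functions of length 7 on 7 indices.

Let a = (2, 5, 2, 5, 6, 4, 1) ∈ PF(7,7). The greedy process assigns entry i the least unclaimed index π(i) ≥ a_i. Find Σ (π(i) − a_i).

Σπ(i) = 1+…+7 = 28; Σa = 2+5+2+5+6+4+1 = 25; disp = 28−25 = 3.

3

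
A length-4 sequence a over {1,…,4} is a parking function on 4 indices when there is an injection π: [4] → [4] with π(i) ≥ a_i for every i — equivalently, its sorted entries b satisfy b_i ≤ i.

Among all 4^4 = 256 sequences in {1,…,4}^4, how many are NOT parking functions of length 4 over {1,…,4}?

131

|PF(4,4)| = (4+1−4)·(4+1)^{4−1} = 1 · 125 = 125 [KW]
One tuple (4,3,4,4) → sorted (3,4,4,4): b_1=3>1, not a PF.
4^4 − 125 = 256 − 125 = 131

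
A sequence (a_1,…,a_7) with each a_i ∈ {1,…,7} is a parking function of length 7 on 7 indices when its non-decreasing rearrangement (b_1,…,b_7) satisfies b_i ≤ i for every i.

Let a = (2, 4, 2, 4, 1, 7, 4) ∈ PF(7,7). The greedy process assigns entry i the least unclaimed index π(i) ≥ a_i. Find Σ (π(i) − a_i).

Σπ = 28 ({1..7} each once); Σa = 2+4+2+4+1+7+4 = 24; disp = 28−24 = 4.

4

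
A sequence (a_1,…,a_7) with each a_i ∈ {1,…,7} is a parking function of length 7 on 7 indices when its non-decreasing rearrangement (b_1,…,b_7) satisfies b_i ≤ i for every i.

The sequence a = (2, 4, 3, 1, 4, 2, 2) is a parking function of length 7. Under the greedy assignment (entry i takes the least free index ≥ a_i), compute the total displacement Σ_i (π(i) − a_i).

10

Σπ = 7·8/2 = 28 (π permutes [7]); Σa = 2+4+3+1+4+2+2 = 18; disp = 28−18 = 10.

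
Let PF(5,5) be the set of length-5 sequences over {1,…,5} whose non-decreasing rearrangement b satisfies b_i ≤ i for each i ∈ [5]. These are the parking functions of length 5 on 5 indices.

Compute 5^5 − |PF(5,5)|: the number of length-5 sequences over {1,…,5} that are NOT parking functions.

1829

|PF(5,5)| = (5+1−5)·(5+1)^{5−1} = 1×1296 = 1296
One tuple (5,4,4,3,5) → sorted (3,4,4,5,5): b_1=3>1, not a PF.
Total 3125; non-PF = 3125−1296 = 1829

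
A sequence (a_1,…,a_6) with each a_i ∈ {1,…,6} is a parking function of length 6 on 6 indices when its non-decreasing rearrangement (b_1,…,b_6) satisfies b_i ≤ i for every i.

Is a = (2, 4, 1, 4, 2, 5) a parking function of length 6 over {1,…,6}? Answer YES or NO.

Order a: b = (1, 2, 2, 4, 4, 5).
  b_1=1 ≤ 1
  b_2=2 ≤ 2
  b_3=2 ≤ 3
  b_4=4 ≤ 4
  b_5=4 ≤ 5
  b_6=5 ≤ 6
All bounds hold ⇒ YES

YES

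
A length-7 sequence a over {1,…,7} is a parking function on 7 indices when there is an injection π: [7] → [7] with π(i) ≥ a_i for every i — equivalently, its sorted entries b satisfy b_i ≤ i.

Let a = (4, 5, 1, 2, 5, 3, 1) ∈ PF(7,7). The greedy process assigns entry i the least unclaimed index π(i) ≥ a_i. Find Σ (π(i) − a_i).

Σπ = 7·8/2 = 28 (π permutes [7]); Σa = 4+5+1+2+5+3+1 = 21; disp = 28−21 = 7.

7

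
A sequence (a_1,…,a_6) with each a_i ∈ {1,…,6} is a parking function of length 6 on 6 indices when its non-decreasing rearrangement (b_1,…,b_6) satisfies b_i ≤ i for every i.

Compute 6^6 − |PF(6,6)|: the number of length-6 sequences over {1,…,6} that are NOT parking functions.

29849

#PF = 1·7^5 = 1·16807 = 16807 [KW]
Check (3,5,3,2,2,6) → sorted (2,2,3,3,5,6): b_1=2>1, not a PF.
6^6 − 16807 = 46656 − 16807 = 29849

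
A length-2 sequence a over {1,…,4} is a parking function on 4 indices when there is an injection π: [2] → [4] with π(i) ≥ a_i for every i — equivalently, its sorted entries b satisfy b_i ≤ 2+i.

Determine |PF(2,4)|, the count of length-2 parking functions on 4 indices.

#PF = 3·5^1 = 3·5 = 15
Example (4,2) → sorted (2,4): b_i ≤ 2+i ∀i, a PF.

15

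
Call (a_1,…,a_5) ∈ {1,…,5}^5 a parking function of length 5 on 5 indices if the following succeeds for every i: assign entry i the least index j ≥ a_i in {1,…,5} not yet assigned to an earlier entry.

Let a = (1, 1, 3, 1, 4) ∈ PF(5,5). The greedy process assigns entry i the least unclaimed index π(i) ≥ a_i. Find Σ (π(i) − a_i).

Σπ(i) = 1+…+5 = 15; Σa = 1+1+3+1+4 = 10; disp = 15−10 = 5.

5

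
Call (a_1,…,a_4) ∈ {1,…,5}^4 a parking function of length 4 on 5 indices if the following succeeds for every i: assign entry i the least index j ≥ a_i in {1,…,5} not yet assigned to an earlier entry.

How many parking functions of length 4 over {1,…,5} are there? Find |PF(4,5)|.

432

|PF(4,5)| = (6−4)·6^(4−1) = 2×216 = 432
Example (1,2,5,2) → sorted (1,2,2,5): b_i ≤ 1+i ∀i, a PF.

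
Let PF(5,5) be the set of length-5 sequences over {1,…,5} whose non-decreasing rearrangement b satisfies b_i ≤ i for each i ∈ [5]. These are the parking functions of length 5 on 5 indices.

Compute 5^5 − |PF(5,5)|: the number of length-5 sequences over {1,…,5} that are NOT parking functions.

Count = (5+1−5)·(5+1)^{5−1} = 1·1296 = 1296 [KW]
One tuple (4,4,5,5,5) → sorted (4,4,5,5,5): b_1=4>1, not a PF.
Total 3125; non-PF = 3125−1296 = 1829

1829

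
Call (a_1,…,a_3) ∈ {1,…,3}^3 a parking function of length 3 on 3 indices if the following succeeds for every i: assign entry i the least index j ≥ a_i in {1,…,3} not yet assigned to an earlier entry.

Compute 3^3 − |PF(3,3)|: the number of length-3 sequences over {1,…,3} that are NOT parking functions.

Count = (4−3)·4^(3−1) = 1×16 = 16 [KW]
Example (3,3,3) → sorted (3,3,3): b_1=3>1, not a PF.
So 27 − 16 = 11 fail.

11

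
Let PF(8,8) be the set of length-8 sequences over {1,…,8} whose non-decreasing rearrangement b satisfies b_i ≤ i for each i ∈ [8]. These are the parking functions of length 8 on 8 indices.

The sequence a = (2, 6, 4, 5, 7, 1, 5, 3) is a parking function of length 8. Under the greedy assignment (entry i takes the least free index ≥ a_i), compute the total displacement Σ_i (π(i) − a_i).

Σπ(i) = 1+…+8 = 36; Σa = 2+6+4+5+7+1+5+3 = 33; disp = 36−33 = 3.

3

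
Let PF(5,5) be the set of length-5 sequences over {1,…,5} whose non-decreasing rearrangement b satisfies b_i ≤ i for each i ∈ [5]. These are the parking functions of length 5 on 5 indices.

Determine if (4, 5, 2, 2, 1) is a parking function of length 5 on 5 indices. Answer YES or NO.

YES

Sorted: b = (1, 2, 2, 4, 5).
  b_1=1 ≤ 1
  b_2=2 ≤ 2
  b_3=2 ≤ 3
  b_4=4 ≤ 4
  b_5=5 ≤ 5
All bounds hold ⇒ YES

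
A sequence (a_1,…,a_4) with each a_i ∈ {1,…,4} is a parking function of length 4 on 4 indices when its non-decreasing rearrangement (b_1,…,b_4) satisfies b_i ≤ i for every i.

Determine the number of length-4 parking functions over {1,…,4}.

125

|PF| = (4−4+1)·(4+1)^(4−1) = 1×125 = 125 (Konheim–Weiss)
One tuple (1,4,2,1) → sorted (1,1,2,4): b_i ≤ i ∀i, a PF.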